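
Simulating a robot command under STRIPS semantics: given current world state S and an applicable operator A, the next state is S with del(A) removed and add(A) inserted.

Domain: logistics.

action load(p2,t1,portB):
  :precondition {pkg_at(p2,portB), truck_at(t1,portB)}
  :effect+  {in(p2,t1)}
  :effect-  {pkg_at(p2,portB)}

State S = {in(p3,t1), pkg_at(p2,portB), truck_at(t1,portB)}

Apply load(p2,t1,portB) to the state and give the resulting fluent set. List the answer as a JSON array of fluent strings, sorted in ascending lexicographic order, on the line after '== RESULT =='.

Compute (S \ del) ∪ add:
  pre ⊆ S: {pkg_at(p2,portB), truck_at(t1,portB)} ⊆ S  — applicable
  S \ del = {in(p3,t1), truck_at(t1,portB)}
  ∪ add   = {in(p2,t1), in(p3,t1), truck_at(t1,portB)}

== RESULT ==
["in(p2,t1)", "in(p3,t1)", "truck_at(t1,portB)"]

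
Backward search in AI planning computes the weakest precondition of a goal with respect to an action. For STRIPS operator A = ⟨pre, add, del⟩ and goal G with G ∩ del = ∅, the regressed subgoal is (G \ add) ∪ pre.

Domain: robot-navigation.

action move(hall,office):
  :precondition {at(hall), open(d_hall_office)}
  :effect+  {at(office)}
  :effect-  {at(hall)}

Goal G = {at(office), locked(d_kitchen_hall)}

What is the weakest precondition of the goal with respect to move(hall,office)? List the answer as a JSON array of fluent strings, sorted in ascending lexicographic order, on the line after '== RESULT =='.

Compute (G \ add) ∪ pre:
  G ∩ del = {}  (empty — regression defined)
  G \ add = {at(office), locked(d_kitchen_hall)} \ {at(office)} = {locked(d_kitchen_hall)}
  ∪ pre   = {locked(d_kitchen_hall)} ∪ {at(hall), open(d_hall_office)}
          = {at(hall), locked(d_kitchen_hall), open(d_hall_office)}

== RESULT ==
["at(hall)", "locked(d_kitchen_hall)", "open(d_hall_office)"]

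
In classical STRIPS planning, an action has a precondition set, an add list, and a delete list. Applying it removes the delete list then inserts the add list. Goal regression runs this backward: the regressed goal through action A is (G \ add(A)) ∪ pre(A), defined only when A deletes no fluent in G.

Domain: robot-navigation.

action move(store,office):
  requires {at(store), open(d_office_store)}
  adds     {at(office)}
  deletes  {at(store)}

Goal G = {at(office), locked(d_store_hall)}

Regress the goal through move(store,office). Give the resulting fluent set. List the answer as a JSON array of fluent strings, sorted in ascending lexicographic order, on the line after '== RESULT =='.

Regress:
  G ∩ del = {}  (empty — regression defined)
  G \ add = {at(office), locked(d_store_hall)} \ {at(office)} = {locked(d_store_hall)}
  ∪ pre   = {locked(d_store_hall)} ∪ {at(store), open(d_office_store)}
          = {at(store), locked(d_store_hall), open(d_office_store)}

== RESULT ==
["at(store)", "locked(d_store_hall)", "open(d_office_store)"]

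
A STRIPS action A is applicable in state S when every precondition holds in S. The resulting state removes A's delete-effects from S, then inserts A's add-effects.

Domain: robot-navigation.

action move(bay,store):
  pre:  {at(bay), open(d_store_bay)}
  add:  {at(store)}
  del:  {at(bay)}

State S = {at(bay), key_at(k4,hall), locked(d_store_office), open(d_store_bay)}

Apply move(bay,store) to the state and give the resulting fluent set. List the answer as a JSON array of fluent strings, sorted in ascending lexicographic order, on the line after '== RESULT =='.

Compute (S \ del) ∪ add:
  pre ⊆ S: {at(bay), open(d_store_bay)} ⊆ S  — applicable
  S \ del = {key_at(k4,hall), locked(d_store_office), open(d_store_bay)}
  ∪ add   = {at(store), key_at(k4,hall), locked(d_store_office), open(d_store_bay)}

== RESULT ==
["at(store)", "key_at(k4,hall)", "locked(d_store_office)", "open(d_store_bay)"]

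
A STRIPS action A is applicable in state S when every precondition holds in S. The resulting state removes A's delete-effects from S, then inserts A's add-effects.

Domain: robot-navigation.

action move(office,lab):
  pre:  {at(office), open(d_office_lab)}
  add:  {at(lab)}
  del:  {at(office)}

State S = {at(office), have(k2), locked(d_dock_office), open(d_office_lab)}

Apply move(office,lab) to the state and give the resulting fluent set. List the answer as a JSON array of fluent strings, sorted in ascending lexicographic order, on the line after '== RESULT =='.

Compute (S \ del) ∪ add:
  pre ⊆ S: {at(office), open(d_office_lab)} ⊆ S  — applicable
  S \ del = {have(k2), locked(d_dock_office), open(d_office_lab)}
  ∪ add   = {at(lab), have(k2), locked(d_dock_office), open(d_office_lab)}

== RESULT ==
["at(lab)", "have(k2)", "locked(d_dock_office)", "open(d_office_lab)"]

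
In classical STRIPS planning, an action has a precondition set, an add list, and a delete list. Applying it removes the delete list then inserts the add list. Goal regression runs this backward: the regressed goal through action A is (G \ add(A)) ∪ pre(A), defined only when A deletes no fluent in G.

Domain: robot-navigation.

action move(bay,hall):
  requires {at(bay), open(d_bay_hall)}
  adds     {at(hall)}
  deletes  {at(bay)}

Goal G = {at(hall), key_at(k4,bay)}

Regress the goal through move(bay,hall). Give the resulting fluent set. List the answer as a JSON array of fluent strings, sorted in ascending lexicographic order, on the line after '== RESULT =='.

Regress:
  G ∩ del = {}  (empty — regression defined)
  G \ add = {at(hall), key_at(k4,bay)} \ {at(hall)} = {key_at(k4,bay)}
  ∪ pre   = {key_at(k4,bay)} ∪ {at(bay), open(d_bay_hall)}
          = {at(bay), key_at(k4,bay), open(d_bay_hall)}

== RESULT ==
["at(bay)", "key_at(k4,bay)", "open(d_bay_hall)"]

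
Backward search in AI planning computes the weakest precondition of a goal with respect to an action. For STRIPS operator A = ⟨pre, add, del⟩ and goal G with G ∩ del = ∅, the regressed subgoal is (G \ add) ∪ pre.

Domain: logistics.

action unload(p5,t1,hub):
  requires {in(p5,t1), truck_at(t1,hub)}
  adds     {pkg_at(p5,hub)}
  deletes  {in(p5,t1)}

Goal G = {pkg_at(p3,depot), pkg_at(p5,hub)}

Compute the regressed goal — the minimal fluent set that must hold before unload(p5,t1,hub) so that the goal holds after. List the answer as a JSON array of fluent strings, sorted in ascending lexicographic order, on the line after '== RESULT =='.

Compute (G \ add) ∪ pre:
  G ∩ del = {}  (empty — regression defined)
  G \ add = {pkg_at(p3,depot), pkg_at(p5,hub)} \ {pkg_at(p5,hub)} = {pkg_at(p3,depot)}
  ∪ pre   = {pkg_at(p3,depot)} ∪ {in(p5,t1), truck_at(t1,hub)}
          = {in(p5,t1), pkg_at(p3,depot), truck_at(t1,hub)}

== RESULT ==
["in(p5,t1)", "pkg_at(p3,depot)", "truck_at(t1,hub)"]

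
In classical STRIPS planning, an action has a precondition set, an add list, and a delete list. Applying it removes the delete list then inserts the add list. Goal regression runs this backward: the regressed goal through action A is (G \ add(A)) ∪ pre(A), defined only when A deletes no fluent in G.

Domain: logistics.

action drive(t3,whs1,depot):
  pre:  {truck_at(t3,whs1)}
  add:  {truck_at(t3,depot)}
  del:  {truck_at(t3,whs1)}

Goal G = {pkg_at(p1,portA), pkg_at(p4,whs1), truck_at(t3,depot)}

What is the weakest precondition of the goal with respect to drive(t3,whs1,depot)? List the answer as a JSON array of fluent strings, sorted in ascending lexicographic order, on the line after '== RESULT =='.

Regress:
  G ∩ del = {}  (empty — regression defined)
  G \ add = {pkg_at(p1,portA), pkg_at(p4,whs1), truck_at(t3,depot)} \ {truck_at(t3,depot)} = {pkg_at(p1,portA), pkg_at(p4,whs1)}
  ∪ pre   = {pkg_at(p1,portA), pkg_at(p4,whs1)} ∪ {truck_at(t3,whs1)}
          = {pkg_at(p1,portA), pkg_at(p4,whs1), truck_at(t3,whs1)}

== RESULT ==
["pkg_at(p1,portA)", "pkg_at(p4,whs1)", "truck_at(t3,whs1)"]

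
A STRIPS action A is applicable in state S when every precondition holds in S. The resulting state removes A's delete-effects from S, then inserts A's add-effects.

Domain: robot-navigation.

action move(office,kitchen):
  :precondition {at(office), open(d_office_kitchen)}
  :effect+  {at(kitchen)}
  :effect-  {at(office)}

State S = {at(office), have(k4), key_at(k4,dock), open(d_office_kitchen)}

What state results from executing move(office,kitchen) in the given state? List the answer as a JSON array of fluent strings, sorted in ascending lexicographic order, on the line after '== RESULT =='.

Progress:
  pre ⊆ S: {at(office), open(d_office_kitchen)} ⊆ S  — applicable
  S \ del = {have(k4), key_at(k4,dock), open(d_office_kitchen)}
  ∪ add   = {at(kitchen), have(k4), key_at(k4,dock), open(d_office_kitchen)}

== RESULT ==
["at(kitchen)", "have(k4)", "key_at(k4,dock)", "open(d_office_kitchen)"]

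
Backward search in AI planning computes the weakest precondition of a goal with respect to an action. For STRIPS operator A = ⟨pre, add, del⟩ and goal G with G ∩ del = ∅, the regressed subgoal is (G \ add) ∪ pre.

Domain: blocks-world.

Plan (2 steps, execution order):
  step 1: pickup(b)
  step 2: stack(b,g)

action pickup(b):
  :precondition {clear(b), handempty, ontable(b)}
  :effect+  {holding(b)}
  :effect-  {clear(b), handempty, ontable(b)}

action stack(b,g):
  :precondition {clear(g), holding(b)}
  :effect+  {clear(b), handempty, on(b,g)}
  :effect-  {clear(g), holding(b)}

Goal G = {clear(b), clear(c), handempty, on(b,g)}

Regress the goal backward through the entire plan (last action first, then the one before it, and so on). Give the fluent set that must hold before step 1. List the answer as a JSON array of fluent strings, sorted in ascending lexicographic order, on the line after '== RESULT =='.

Regress step by step:
  through step 2 (stack(b,g)): drop {clear(b), handempty, on(b,g)}, keep {clear(c)}, require {clear(g), holding(b)}
    → {clear(c), clear(g), holding(b)}
  through step 1 (pickup(b)): drop {holding(b)}, keep {clear(c), clear(g)}, require {clear(b), handempty, ontable(b)}
    → {clear(b), clear(c), clear(g), handempty, ontable(b)}

== RESULT ==
["clear(b)", "clear(c)", "clear(g)", "handempty", "ontable(b)"]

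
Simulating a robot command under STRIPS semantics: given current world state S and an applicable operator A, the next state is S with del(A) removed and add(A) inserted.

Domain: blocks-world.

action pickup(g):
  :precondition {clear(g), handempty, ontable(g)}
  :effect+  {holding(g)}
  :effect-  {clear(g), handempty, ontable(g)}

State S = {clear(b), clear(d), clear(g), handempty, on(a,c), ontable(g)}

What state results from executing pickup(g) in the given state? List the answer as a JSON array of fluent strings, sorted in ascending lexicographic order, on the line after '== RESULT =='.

Compute (S \ del) ∪ add:
  pre ⊆ S: {clear(g), handempty, ontable(g)} ⊆ S  — applicable
  S \ del = {clear(b), clear(d), on(a,c)}
  ∪ add   = {clear(b), clear(d), holding(g), on(a,c)}

== RESULT ==
["clear(b)", "clear(d)", "holding(g)", "on(a,c)"]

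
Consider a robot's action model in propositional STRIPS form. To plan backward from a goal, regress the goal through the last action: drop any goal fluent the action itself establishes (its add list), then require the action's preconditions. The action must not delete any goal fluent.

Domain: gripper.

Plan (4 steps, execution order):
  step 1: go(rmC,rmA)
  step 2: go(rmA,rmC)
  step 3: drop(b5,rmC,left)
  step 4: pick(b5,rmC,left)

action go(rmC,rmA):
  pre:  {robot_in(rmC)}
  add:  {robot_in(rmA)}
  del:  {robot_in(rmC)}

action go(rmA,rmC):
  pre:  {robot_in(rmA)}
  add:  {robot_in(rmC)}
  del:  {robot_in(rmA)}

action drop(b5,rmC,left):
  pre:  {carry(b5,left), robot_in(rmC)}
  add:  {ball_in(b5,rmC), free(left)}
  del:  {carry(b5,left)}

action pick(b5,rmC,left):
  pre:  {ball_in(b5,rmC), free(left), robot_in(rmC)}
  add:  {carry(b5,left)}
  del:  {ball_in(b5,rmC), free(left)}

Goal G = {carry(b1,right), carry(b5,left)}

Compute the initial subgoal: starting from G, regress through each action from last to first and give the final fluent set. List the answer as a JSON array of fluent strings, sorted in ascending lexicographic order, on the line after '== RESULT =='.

Work backward from the goal:
  through step 4 (pick(b5,rmC,left)): drop {carry(b5,left)}, keep {carry(b1,right)}, require {ball_in(b5,rmC), free(left), robot_in(rmC)}
    → {ball_in(b5,rmC), carry(b1,right), free(left), robot_in(rmC)}
  through step 3 (drop(b5,rmC,left)): drop {ball_in(b5,rmC), free(left)}, keep {carry(b1,right), robot_in(rmC)}, require {carry(b5,left), robot_in(rmC)}
    → {carry(b1,right), carry(b5,left), robot_in(rmC)}
  through step 2 (go(rmA,rmC)): drop {robot_in(rmC)}, keep {carry(b1,right), carry(b5,left)}, require {robot_in(rmA)}
    → {carry(b1,right), carry(b5,left), robot_in(rmA)}
  through step 1 (go(rmC,rmA)): drop {robot_in(rmA)}, keep {carry(b1,right), carry(b5,left)}, require {robot_in(rmC)}
    → {carry(b1,right), carry(b5,left), robot_in(rmC)}

== RESULT ==
["carry(b1,right)", "carry(b5,left)", "robot_in(rmC)"]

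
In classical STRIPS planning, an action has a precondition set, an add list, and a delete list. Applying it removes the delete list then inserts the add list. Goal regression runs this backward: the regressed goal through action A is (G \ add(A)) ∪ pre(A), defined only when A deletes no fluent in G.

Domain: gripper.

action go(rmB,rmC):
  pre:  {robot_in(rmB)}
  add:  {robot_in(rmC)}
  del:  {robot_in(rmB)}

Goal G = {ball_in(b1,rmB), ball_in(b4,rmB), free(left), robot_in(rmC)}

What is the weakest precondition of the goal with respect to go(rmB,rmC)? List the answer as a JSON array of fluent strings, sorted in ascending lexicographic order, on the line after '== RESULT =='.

Compute (G \ add) ∪ pre:
  G ∩ del = {}  (empty — regression defined)
  G \ add = {ball_in(b1,rmB), ball_in(b4,rmB), free(left), robot_in(rmC)} \ {robot_in(rmC)} = {ball_in(b1,rmB), ball_in(b4,rmB), free(left)}
  ∪ pre   = {ball_in(b1,rmB), ball_in(b4,rmB), free(left)} ∪ {robot_in(rmB)}
          = {ball_in(b1,rmB), ball_in(b4,rmB), free(left), robot_in(rmB)}

== RESULT ==
["ball_in(b1,rmB)", "ball_in(b4,rmB)", "free(left)", "robot_in(rmB)"]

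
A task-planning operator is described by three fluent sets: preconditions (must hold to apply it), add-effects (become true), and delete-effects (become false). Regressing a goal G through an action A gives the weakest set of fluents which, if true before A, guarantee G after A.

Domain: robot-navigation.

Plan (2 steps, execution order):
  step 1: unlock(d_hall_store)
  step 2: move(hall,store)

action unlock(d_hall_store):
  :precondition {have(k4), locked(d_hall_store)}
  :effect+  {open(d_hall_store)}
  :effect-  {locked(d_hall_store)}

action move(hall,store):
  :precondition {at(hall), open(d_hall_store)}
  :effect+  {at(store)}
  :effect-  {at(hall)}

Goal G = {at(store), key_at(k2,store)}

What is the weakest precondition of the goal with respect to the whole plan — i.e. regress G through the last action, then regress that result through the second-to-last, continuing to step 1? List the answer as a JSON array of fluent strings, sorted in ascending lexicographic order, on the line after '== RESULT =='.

Work backward from the goal:
  through step 2 (move(hall,store)): drop {at(store)}, keep {key_at(k2,store)}, require {at(hall), open(d_hall_store)}
    → {at(hall), key_at(k2,store), open(d_hall_store)}
  through step 1 (unlock(d_hall_store)): drop {open(d_hall_store)}, keep {at(hall), key_at(k2,store)}, require {have(k4), locked(d_hall_store)}
    → {at(hall), have(k4), key_at(k2,store), locked(d_hall_store)}

== RESULT ==
["at(hall)", "have(k4)", "key_at(k2,store)", "locked(d_hall_store)"]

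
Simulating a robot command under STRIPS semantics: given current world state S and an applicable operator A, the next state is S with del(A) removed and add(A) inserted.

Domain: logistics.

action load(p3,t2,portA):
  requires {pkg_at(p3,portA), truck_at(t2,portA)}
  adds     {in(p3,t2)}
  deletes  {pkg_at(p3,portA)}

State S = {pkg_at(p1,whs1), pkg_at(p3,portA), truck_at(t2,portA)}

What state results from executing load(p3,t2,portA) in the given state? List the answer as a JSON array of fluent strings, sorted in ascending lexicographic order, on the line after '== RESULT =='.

Compute (S \ del) ∪ add:
  pre ⊆ S: {pkg_at(p3,portA), truck_at(t2,portA)} ⊆ S  — applicable
  S \ del = {pkg_at(p1,whs1), truck_at(t2,portA)}
  ∪ add   = {in(p3,t2), pkg_at(p1,whs1), truck_at(t2,portA)}

== RESULT ==
["in(p3,t2)", "pkg_at(p1,whs1)", "truck_at(t2,portA)"]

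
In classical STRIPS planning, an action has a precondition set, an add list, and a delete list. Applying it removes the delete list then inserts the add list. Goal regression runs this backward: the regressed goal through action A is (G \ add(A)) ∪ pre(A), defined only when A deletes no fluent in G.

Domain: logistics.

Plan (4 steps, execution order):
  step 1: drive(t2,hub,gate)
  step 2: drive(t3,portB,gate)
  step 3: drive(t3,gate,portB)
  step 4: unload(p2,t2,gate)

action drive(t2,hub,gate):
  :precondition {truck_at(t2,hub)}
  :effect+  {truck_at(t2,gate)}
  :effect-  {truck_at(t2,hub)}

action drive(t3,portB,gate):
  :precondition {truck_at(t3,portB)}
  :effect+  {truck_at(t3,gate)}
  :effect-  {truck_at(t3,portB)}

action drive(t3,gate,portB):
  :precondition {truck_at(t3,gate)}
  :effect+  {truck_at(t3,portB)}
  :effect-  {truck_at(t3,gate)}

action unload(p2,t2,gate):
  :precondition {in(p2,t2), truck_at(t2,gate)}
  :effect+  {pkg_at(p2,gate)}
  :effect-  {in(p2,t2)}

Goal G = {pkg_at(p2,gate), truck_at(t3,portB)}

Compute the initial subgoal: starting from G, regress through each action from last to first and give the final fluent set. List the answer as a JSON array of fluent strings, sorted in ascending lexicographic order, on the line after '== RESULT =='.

Regress step by step:
  through step 4 (unload(p2,t2,gate)): drop {pkg_at(p2,gate)}, keep {truck_at(t3,portB)}, require {in(p2,t2), truck_at(t2,gate)}
    → {in(p2,t2), truck_at(t2,gate), truck_at(t3,portB)}
  through step 3 (drive(t3,gate,portB)): drop {truck_at(t3,portB)}, keep {in(p2,t2), truck_at(t2,gate)}, require {truck_at(t3,gate)}
    → {in(p2,t2), truck_at(t2,gate), truck_at(t3,gate)}
  through step 2 (drive(t3,portB,gate)): drop {truck_at(t3,gate)}, keep {in(p2,t2), truck_at(t2,gate)}, require {truck_at(t3,portB)}
    → {in(p2,t2), truck_at(t2,gate), truck_at(t3,portB)}
  through step 1 (drive(t2,hub,gate)): drop {truck_at(t2,gate)}, keep {in(p2,t2), truck_at(t3,portB)}, require {truck_at(t2,hub)}
    → {in(p2,t2), truck_at(t2,hub), truck_at(t3,portB)}

== RESULT ==
["in(p2,t2)", "truck_at(t2,hub)", "truck_at(t3,portB)"]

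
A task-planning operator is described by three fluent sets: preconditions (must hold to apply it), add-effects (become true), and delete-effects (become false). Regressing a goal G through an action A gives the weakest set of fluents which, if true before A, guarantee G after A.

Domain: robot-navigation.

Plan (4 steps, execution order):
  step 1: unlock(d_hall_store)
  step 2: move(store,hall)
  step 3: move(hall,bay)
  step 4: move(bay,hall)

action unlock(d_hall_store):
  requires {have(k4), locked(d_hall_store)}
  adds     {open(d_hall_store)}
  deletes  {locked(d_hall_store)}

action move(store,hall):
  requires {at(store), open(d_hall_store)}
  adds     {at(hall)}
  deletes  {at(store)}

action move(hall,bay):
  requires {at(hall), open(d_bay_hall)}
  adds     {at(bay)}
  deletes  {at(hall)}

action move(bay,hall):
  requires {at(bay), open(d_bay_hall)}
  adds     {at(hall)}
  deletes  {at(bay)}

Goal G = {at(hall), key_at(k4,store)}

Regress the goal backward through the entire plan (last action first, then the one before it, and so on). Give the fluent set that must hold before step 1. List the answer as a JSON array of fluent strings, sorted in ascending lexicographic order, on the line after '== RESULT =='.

Work backward from the goal:
  through step 4 (move(bay,hall)): drop {at(hall)}, keep {key_at(k4,store)}, require {at(bay), open(d_bay_hall)}
    → {at(bay), key_at(k4,store), open(d_bay_hall)}
  through step 3 (move(hall,bay)): drop {at(bay)}, keep {key_at(k4,store), open(d_bay_hall)}, require {at(hall), open(d_bay_hall)}
    → {at(hall), key_at(k4,store), open(d_bay_hall)}
  through step 2 (move(store,hall)): drop {at(hall)}, keep {key_at(k4,store), open(d_bay_hall)}, require {at(store), open(d_hall_store)}
    → {at(store), key_at(k4,store), open(d_bay_hall), open(d_hall_store)}
  through step 1 (unlock(d_hall_store)): drop {open(d_hall_store)}, keep {at(store), key_at(k4,store), open(d_bay_hall)}, require {have(k4), locked(d_hall_store)}
    → {at(store), have(k4), key_at(k4,store), locked(d_hall_store), open(d_bay_hall)}

== RESULT ==
["at(store)", "have(k4)", "key_at(k4,store)", "locked(d_hall_store)", "open(d_bay_hall)"]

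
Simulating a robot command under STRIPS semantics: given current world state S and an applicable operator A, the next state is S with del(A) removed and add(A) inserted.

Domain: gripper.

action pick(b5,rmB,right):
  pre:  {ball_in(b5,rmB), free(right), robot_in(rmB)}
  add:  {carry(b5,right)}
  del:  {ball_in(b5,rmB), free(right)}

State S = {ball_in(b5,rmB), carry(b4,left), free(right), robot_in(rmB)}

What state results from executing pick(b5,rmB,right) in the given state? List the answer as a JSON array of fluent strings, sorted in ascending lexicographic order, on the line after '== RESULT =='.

Compute (S \ del) ∪ add:
  pre ⊆ S: {ball_in(b5,rmB), free(right), robot_in(rmB)} ⊆ S  — applicable
  S \ del = {carry(b4,left), robot_in(rmB)}
  ∪ add   = {carry(b4,left), carry(b5,right), robot_in(rmB)}

== RESULT ==
["carry(b4,left)", "carry(b5,right)", "robot_in(rmB)"]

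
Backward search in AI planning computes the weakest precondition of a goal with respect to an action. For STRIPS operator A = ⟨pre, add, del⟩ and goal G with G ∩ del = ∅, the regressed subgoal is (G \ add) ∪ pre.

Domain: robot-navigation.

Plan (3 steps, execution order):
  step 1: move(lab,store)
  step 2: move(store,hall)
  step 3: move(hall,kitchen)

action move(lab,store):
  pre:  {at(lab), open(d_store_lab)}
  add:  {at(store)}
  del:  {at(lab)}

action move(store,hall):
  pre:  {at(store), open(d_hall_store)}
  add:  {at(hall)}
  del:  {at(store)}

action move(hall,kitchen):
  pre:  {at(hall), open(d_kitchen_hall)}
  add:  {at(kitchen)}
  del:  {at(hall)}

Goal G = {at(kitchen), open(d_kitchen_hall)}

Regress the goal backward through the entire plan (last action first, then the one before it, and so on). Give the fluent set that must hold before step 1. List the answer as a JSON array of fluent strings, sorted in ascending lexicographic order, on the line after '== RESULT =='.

Regress step by step:
  through step 3 (move(hall,kitchen)): drop {at(kitchen)}, keep {open(d_kitchen_hall)}, require {at(hall), open(d_kitchen_hall)}
    → {at(hall), open(d_kitchen_hall)}
  through step 2 (move(store,hall)): drop {at(hall)}, keep {open(d_kitchen_hall)}, require {at(store), open(d_hall_store)}
    → {at(store), open(d_hall_store), open(d_kitchen_hall)}
  through step 1 (move(lab,store)): drop {at(store)}, keep {open(d_hall_store), open(d_kitchen_hall)}, require {at(lab), open(d_store_lab)}
    → {at(lab), open(d_hall_store), open(d_kitchen_hall), open(d_store_lab)}

== RESULT ==
["at(lab)", "open(d_hall_store)", "open(d_kitchen_hall)", "open(d_store_lab)"]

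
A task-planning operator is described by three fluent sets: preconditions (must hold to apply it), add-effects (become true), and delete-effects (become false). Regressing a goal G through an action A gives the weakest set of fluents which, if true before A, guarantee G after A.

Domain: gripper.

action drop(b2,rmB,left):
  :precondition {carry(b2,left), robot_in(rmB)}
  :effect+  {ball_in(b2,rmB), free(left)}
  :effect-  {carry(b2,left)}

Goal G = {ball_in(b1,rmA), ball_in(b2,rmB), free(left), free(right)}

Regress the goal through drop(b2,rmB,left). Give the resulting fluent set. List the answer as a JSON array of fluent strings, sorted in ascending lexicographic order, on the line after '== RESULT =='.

Regress:
  G ∩ del = {}  (empty — regression defined)
  G \ add = {ball_in(b1,rmA), ball_in(b2,rmB), free(left), free(right)} \ {ball_in(b2,rmB), free(left)} = {ball_in(b1,rmA), free(right)}
  ∪ pre   = {ball_in(b1,rmA), free(right)} ∪ {carry(b2,left), robot_in(rmB)}
          = {ball_in(b1,rmA), carry(b2,left), free(right), robot_in(rmB)}

== RESULT ==
["ball_in(b1,rmA)", "carry(b2,left)", "free(right)", "robot_in(rmB)"]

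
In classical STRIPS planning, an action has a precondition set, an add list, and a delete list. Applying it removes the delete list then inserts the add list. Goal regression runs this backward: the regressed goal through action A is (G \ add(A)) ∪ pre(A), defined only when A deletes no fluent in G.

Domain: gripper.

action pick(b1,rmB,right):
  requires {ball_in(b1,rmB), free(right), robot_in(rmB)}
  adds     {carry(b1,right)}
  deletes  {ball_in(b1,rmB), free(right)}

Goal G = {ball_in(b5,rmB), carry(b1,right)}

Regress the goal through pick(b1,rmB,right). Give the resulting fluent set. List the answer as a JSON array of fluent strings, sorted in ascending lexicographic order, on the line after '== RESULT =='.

Regress:
  G ∩ del = {}  (empty — regression defined)
  G \ add = {ball_in(b5,rmB), carry(b1,right)} \ {carry(b1,right)} = {ball_in(b5,rmB)}
  ∪ pre   = {ball_in(b5,rmB)} ∪ {ball_in(b1,rmB), free(right), robot_in(rmB)}
          = {ball_in(b1,rmB), ball_in(b5,rmB), free(right), robot_in(rmB)}

== RESULT ==
["ball_in(b1,rmB)", "ball_in(b5,rmB)", "free(right)", "robot_in(rmB)"]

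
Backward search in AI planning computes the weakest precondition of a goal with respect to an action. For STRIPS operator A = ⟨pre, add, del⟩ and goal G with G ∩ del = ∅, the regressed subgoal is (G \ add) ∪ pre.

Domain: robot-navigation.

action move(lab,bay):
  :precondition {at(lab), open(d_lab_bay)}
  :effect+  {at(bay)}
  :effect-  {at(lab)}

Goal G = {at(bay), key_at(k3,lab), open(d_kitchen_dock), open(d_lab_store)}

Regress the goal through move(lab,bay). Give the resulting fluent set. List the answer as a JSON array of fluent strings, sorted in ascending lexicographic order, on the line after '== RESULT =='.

Regress:
  G ∩ del = {}  (empty — regression defined)
  G \ add = {at(bay), key_at(k3,lab), open(d_kitchen_dock), open(d_lab_store)} \ {at(bay)} = {key_at(k3,lab), open(d_kitchen_dock), open(d_lab_store)}
  ∪ pre   = {key_at(k3,lab), open(d_kitchen_dock), open(d_lab_store)} ∪ {at(lab), open(d_lab_bay)}
          = {at(lab), key_at(k3,lab), open(d_kitchen_dock), open(d_lab_bay), open(d_lab_store)}

== RESULT ==
["at(lab)", "key_at(k3,lab)", "open(d_kitchen_dock)", "open(d_lab_bay)", "open(d_lab_store)"]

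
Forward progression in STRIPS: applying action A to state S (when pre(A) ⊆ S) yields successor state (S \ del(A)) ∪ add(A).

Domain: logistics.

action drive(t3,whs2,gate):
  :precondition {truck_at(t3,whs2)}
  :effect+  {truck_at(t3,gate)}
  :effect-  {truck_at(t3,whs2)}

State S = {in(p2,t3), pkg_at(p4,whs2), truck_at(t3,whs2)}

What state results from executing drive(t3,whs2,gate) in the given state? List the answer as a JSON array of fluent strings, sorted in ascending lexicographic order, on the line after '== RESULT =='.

Compute (S \ del) ∪ add:
  pre ⊆ S: {truck_at(t3,whs2)} ⊆ S  — applicable
  S \ del = {in(p2,t3), pkg_at(p4,whs2)}
  ∪ add   = {in(p2,t3), pkg_at(p4,whs2), truck_at(t3,gate)}

== RESULT ==
["in(p2,t3)", "pkg_at(p4,whs2)", "truck_at(t3,gate)"]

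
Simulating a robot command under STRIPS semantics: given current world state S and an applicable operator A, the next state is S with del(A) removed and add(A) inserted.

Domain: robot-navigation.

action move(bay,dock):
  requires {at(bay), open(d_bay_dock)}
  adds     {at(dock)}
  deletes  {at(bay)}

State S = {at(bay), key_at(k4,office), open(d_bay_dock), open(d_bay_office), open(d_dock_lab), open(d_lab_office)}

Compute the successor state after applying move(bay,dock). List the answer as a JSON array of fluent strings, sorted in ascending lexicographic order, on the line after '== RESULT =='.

Progress:
  pre ⊆ S: {at(bay), open(d_bay_dock)} ⊆ S  — applicable
  S \ del = {key_at(k4,office), open(d_bay_dock), open(d_bay_office), open(d_dock_lab), open(d_lab_office)}
  ∪ add   = {at(dock), key_at(k4,office), open(d_bay_dock), open(d_bay_office), open(d_dock_lab), open(d_lab_office)}

== RESULT ==
["at(dock)", "key_at(k4,office)", "open(d_bay_dock)", "open(d_bay_office)", "open(d_dock_lab)", "open(d_lab_office)"]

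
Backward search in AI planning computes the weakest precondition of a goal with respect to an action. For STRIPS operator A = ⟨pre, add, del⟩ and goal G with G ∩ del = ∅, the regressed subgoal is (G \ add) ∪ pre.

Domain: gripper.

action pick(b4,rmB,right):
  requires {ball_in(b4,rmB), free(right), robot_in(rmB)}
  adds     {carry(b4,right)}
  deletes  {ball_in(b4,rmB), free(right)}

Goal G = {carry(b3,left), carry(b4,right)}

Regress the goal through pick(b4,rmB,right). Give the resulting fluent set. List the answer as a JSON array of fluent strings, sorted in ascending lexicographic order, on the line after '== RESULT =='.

Regress:
  G ∩ del = {}  (empty — regression defined)
  G \ add = {carry(b3,left), carry(b4,right)} \ {carry(b4,right)} = {carry(b3,left)}
  ∪ pre   = {carry(b3,left)} ∪ {ball_in(b4,rmB), free(right), robot_in(rmB)}
          = {ball_in(b4,rmB), carry(b3,left), free(right), robot_in(rmB)}

== RESULT ==
["ball_in(b4,rmB)", "carry(b3,left)", "free(right)", "robot_in(rmB)"]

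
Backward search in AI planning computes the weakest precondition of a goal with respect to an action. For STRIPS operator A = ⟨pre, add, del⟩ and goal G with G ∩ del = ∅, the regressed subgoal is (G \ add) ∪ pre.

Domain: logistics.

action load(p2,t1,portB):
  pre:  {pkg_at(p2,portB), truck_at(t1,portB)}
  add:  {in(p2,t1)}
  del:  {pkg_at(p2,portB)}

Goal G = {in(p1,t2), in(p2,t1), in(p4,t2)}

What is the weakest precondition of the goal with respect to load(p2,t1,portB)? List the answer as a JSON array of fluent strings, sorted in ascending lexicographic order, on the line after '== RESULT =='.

Regress:
  G ∩ del = {}  (empty — regression defined)
  G \ add = {in(p1,t2), in(p2,t1), in(p4,t2)} \ {in(p2,t1)} = {in(p1,t2), in(p4,t2)}
  ∪ pre   = {in(p1,t2), in(p4,t2)} ∪ {pkg_at(p2,portB), truck_at(t1,portB)}
          = {in(p1,t2), in(p4,t2), pkg_at(p2,portB), truck_at(t1,portB)}

== RESULT ==
["in(p1,t2)", "in(p4,t2)", "pkg_at(p2,portB)", "truck_at(t1,portB)"]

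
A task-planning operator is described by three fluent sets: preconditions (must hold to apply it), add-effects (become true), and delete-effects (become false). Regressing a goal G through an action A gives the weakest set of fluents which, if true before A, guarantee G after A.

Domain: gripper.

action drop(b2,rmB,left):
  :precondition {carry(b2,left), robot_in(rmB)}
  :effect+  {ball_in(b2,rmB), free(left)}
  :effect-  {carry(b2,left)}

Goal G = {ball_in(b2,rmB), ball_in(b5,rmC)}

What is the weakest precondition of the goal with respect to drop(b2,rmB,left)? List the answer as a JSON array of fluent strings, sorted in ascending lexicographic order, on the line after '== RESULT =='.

Compute (G \ add) ∪ pre:
  G ∩ del = {}  (empty — regression defined)
  G \ add = {ball_in(b2,rmB), ball_in(b5,rmC)} \ {ball_in(b2,rmB), free(left)} = {ball_in(b5,rmC)}
  ∪ pre   = {ball_in(b5,rmC)} ∪ {carry(b2,left), robot_in(rmB)}
          = {ball_in(b5,rmC), carry(b2,left), robot_in(rmB)}

== RESULT ==
["ball_in(b5,rmC)", "carry(b2,left)", "robot_in(rmB)"]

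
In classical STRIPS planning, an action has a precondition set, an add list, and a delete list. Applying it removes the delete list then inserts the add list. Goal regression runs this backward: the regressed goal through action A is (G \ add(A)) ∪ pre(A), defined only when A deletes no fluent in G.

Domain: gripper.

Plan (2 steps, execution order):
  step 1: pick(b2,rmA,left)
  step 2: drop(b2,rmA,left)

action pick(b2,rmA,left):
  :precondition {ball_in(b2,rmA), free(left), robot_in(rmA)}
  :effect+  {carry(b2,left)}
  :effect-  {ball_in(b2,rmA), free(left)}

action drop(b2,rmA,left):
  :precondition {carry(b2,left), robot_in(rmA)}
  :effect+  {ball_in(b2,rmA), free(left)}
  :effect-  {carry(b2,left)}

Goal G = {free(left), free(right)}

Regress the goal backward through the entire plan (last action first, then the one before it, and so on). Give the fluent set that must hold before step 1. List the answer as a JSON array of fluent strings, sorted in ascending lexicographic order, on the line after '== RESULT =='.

Regress step by step:
  through step 2 (drop(b2,rmA,left)): drop {free(left)}, keep {free(right)}, require {carry(b2,left), robot_in(rmA)}
    → {carry(b2,left), free(right), robot_in(rmA)}
  through step 1 (pick(b2,rmA,left)): drop {carry(b2,left)}, keep {free(right), robot_in(rmA)}, require {ball_in(b2,rmA), free(left), robot_in(rmA)}
    → {ball_in(b2,rmA), free(left), free(right), robot_in(rmA)}

== RESULT ==
["ball_in(b2,rmA)", "free(left)", "free(right)", "robot_in(rmA)"]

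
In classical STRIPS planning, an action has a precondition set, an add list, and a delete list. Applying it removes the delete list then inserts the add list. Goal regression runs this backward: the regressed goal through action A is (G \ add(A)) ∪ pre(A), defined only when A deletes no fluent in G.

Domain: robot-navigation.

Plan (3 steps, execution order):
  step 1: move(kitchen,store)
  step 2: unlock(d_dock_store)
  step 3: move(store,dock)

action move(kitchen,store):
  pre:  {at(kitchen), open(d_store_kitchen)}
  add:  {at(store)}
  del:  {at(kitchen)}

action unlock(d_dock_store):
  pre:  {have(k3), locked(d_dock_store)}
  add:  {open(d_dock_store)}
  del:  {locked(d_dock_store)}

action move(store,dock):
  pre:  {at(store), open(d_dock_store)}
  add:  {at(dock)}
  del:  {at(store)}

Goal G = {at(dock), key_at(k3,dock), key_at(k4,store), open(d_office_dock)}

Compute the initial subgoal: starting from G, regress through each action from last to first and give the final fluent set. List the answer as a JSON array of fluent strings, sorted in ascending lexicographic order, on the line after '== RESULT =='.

Work backward from the goal:
  through step 3 (move(store,dock)): drop {at(dock)}, keep {key_at(k3,dock), key_at(k4,store), open(d_office_dock)}, require {at(store), open(d_dock_store)}
    → {at(store), key_at(k3,dock), key_at(k4,store), open(d_dock_store), open(d_office_dock)}
  through step 2 (unlock(d_dock_store)): drop {open(d_dock_store)}, keep {at(store), key_at(k3,dock), key_at(k4,store), open(d_office_dock)}, require {have(k3), locked(d_dock_store)}
    → {at(store), have(k3), key_at(k3,dock), key_at(k4,store), locked(d_dock_store), open(d_office_dock)}
  through step 1 (move(kitchen,store)): drop {at(store)}, keep {have(k3), key_at(k3,dock), key_at(k4,store), locked(d_dock_store), open(d_office_dock)}, require {at(kitchen), open(d_store_kitchen)}
    → {at(kitchen), have(k3), key_at(k3,dock), key_at(k4,store), locked(d_dock_store), open(d_office_dock), open(d_store_kitchen)}

== RESULT ==
["at(kitchen)", "have(k3)", "key_at(k3,dock)", "key_at(k4,store)", "locked(d_dock_store)", "open(d_office_dock)", "open(d_store_kitchen)"]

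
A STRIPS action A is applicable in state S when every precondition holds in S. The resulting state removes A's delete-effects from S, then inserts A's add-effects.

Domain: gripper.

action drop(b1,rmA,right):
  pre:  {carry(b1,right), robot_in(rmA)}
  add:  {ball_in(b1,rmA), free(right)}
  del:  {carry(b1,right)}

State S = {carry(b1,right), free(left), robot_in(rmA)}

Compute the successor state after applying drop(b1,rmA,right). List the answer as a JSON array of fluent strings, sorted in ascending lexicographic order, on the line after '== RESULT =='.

Progress:
  pre ⊆ S: {carry(b1,right), robot_in(rmA)} ⊆ S  — applicable
  S \ del = {free(left), robot_in(rmA)}
  ∪ add   = {ball_in(b1,rmA), free(left), free(right), robot_in(rmA)}

== RESULT ==
["ball_in(b1,rmA)", "free(left)", "free(right)", "robot_in(rmA)"]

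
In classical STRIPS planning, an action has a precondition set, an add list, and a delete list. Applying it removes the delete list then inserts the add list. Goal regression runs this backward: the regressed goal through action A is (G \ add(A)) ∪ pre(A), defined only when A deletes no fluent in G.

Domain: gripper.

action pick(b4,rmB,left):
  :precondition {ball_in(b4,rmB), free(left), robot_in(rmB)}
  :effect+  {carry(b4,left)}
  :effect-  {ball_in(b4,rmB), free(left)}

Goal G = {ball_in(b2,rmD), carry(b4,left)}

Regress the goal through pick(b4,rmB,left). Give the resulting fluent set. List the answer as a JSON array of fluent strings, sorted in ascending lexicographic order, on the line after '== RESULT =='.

Regress:
  G ∩ del = {}  (empty — regression defined)
  G \ add = {ball_in(b2,rmD), carry(b4,left)} \ {carry(b4,left)} = {ball_in(b2,rmD)}
  ∪ pre   = {ball_in(b2,rmD)} ∪ {ball_in(b4,rmB), free(left), robot_in(rmB)}
          = {ball_in(b2,rmD), ball_in(b4,rmB), free(left), robot_in(rmB)}

== RESULT ==
["ball_in(b2,rmD)", "ball_in(b4,rmB)", "free(left)", "robot_in(rmB)"]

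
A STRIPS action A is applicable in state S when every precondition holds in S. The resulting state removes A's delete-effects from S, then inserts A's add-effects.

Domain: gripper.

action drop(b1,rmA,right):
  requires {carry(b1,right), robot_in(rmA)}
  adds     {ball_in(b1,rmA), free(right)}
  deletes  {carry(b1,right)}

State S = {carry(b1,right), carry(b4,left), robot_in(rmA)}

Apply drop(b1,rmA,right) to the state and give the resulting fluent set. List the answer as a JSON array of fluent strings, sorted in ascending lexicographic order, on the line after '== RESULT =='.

Compute (S \ del) ∪ add:
  pre ⊆ S: {carry(b1,right), robot_in(rmA)} ⊆ S  — applicable
  S \ del = {carry(b4,left), robot_in(rmA)}
  ∪ add   = {ball_in(b1,rmA), carry(b4,left), free(right), robot_in(rmA)}

== RESULT ==
["ball_in(b1,rmA)", "carry(b4,left)", "free(right)", "robot_in(rmA)"]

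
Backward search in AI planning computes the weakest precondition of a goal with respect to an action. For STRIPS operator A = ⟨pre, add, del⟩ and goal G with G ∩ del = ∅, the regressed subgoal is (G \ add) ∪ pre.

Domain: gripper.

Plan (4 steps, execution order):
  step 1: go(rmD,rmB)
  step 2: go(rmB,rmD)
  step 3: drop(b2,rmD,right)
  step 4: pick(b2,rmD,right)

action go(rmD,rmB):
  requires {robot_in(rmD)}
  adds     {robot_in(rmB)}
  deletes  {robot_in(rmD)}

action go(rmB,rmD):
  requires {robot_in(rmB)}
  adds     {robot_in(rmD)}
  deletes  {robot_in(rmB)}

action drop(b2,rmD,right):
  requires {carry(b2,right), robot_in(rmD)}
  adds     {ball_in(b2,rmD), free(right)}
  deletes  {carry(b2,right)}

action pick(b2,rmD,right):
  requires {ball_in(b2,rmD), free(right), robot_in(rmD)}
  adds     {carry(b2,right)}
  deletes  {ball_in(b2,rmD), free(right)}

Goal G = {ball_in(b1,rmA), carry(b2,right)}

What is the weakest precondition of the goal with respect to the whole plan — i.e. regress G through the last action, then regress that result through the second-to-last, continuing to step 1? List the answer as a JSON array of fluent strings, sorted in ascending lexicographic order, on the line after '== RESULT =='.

Work backward from the goal:
  through step 4 (pick(b2,rmD,right)): drop {carry(b2,right)}, keep {ball_in(b1,rmA)}, require {ball_in(b2,rmD), free(right), robot_in(rmD)}
    → {ball_in(b1,rmA), ball_in(b2,rmD), free(right), robot_in(rmD)}
  through step 3 (drop(b2,rmD,right)): drop {ball_in(b2,rmD), free(right)}, keep {ball_in(b1,rmA), robot_in(rmD)}, require {carry(b2,right), robot_in(rmD)}
    → {ball_in(b1,rmA), carry(b2,right), robot_in(rmD)}
  through step 2 (go(rmB,rmD)): drop {robot_in(rmD)}, keep {ball_in(b1,rmA), carry(b2,right)}, require {robot_in(rmB)}
    → {ball_in(b1,rmA), carry(b2,right), robot_in(rmB)}
  through step 1 (go(rmD,rmB)): drop {robot_in(rmB)}, keep {ball_in(b1,rmA), carry(b2,right)}, require {robot_in(rmD)}
    → {ball_in(b1,rmA), carry(b2,right), robot_in(rmD)}

== RESULT ==
["ball_in(b1,rmA)", "carry(b2,right)", "robot_in(rmD)"]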